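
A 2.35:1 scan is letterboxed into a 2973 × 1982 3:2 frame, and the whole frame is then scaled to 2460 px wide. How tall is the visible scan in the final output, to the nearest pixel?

At 2973×1982 the scan is width-limited, so height = 2973 / 2.350 ≈ 1265.11 px.
Scaling 2973 → 2460 is ×0.8274, so the height becomes 1265.11 × 0.8274 ≈ 1046.81 px.

1047 px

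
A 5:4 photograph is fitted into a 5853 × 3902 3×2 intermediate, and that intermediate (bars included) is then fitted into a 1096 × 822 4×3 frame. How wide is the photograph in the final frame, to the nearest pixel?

Inside the 5853×3902 canvas the photograph is height-limited at 4877.50 × 3902.00.
Second fit — the 3×2 canvas into 1096×822 spans the width: 1096.00 × 730.67 (×0.1873 from 5853×3902).
So the photograph's width is 4877.50 × 0.1873 ≈ 913.33.

913 px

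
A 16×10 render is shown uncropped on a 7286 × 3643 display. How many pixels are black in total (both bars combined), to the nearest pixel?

Since 1.600 < 2.000, the render is height-limited.
That makes the image 5828.8000 px wide (3643 × 16/10).
Black = 7286 − 5828.8000 = 1457.2000 px.
Bar area = 1457.2000 × 3643 ≈ 5308580 px.

5308580 pixels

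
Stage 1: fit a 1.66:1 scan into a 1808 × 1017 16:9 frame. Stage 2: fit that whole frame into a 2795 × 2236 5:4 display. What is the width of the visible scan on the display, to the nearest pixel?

First fit — 1.66:1 into 1808×1017 spans the height: 1688.22 × 1017.00.
16:9 in 2795×2236: fills the width, so the intermediate becomes 2795.00 × 1572.19 — a scale of ×1.5459.
Applying the same ×1.5459: 1688.22 → 2609.83.

2610 px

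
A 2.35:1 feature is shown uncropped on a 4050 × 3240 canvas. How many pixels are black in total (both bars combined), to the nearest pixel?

2.35:1 (2.350) > 5:4 (1.250), so the feature fills the width.
Content height = 4050 / 2.350 ≈ 1723.4043 px.
Leftover height: 3240 − 1723.4043 = 1516.5957 px.
That's 1516.5957 × 4050 ≈ 6142213 black pixels.

6142213 pixels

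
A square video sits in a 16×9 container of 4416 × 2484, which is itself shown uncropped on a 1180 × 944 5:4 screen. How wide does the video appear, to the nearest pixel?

square in 4416×2484: fills the height, so the video is 2484.00 × 2484.00.
16×9 in 1180×944: fills the width, so the intermediate becomes 1180.00 × 663.75 — a scale of ×0.2672.
So the video's width is 2484.00 × 0.2672 ≈ 663.75.

664 px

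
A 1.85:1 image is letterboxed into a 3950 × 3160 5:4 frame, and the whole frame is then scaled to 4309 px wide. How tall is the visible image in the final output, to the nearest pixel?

Fitted into 3950×3160, the image spans the width; its height is 3950 / 1.850 ≈ 2135.14 px.
Resizing to 4309 px wide multiplies everything by 1.0909: 2135.14 → 2329.19 px.

2329 px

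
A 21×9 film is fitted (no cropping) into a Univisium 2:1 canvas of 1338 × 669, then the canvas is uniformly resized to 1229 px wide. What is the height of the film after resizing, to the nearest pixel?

527 px

In the 1338×669 frame the film fills the width: height = 1338 × 9/21 ≈ 573.43 px.
Scaling 1338 → 1229 is ×0.9185, so the height becomes 573.43 × 0.9185 ≈ 526.71 px.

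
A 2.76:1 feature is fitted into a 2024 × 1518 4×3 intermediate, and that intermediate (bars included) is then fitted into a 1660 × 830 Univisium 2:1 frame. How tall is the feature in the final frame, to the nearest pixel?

First fit — 2.76:1 into 2024×1518 spans the width: 2024.00 × 733.33.
The 4×3 canvas is height-limited in 1660×830, giving 1106.67 × 830.00; scale factor 0.5468.
The feature scales with it: height 733.33 × 0.5468 ≈ 400.97.

401 px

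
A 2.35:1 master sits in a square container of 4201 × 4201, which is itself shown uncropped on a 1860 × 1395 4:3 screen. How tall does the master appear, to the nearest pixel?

Inside the 4201×4201 canvas the master is width-limited at 4201.00 × 1787.66.
Second fit — the square canvas into 1860×1395 spans the height: 1395.00 × 1395.00 (×0.3321 from 4201×4201).
Applying the same ×0.3321: 1787.66 → 593.62.

594 px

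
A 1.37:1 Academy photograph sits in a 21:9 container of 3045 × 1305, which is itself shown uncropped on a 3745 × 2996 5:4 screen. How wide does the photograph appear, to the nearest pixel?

2199 px

First fit — 1.37:1 Academy into 3045×1305 spans the height: 1787.85 × 1305.00.
21:9 in 3745×2996: fills the width, so the intermediate becomes 3745.00 × 1605.00 — a scale of ×1.2299.
Applying the same ×1.2299: 1787.85 → 2198.85.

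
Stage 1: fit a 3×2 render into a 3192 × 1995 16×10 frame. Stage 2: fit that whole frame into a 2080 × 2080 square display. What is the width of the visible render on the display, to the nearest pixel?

1950 px

First fit — 3×2 into 3192×1995 spans the height: 2992.50 × 1995.00.
16×10 in 2080×2080: fills the width, so the intermediate becomes 2080.00 × 1300.00 — a scale of ×0.6516.
Applying the same ×0.6516: 2992.50 → 1950.00.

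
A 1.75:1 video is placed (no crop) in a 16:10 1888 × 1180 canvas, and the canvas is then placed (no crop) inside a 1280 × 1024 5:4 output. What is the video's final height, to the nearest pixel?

731 px

First fit — 1.75:1 into 1888×1180 spans the width: 1888.00 × 1078.86.
16:10 in 1280×1024: fills the width, so the intermediate becomes 1280.00 × 800.00 — a scale of ×0.6780.
Applying the same ×0.6780: 1078.86 → 731.43.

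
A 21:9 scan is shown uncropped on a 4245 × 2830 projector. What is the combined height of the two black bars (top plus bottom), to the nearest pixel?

21:9 is wider than 3×2, so it spans the full width.
That makes the image 1819.29 px tall (4245 × 9/21).
2830 − 1819.29 = 1010.71 px of bars.

1011 px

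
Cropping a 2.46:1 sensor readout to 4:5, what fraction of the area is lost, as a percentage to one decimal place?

67.5%

Going from 2.46:1 to 4:5 means cutting width while keeping height.
Fraction kept = (0.800)/(2.460) ≈ 32.52%, so 67.48% is lost.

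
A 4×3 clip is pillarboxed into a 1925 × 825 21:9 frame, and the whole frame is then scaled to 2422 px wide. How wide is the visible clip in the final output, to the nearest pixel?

1384 px

Fitted into 1925×825, the clip spans the height; its width is 825 × 4/3 ≈ 1100.00 px.
The frame scales by 2422/1925 = 1.2582; 1100.00 × 1.2582 ≈ 1384.00 px.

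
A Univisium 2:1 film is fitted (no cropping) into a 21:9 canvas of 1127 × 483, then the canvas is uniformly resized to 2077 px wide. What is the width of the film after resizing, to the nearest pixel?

1780 px

In the 1127×483 frame the film fills the height: width = 483 × 2/1 ≈ 966.00 px.
Resizing to 2077 px wide multiplies everything by 1.8429: 966.00 → 1780.29 px.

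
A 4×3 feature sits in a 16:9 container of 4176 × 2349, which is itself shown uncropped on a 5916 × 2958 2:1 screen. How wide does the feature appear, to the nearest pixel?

First fit — 4×3 into 4176×2349 spans the height: 3132.00 × 2349.00.
The 16:9 canvas is height-limited in 5916×2958, giving 5258.67 × 2958.00; scale factor 1.2593.
The feature scales with it: width 3132.00 × 1.2593 ≈ 3944.00.

3944 px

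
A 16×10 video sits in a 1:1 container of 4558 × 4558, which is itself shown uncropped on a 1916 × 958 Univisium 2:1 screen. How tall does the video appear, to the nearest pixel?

599 px

16×10 in 4558×4558: fills the width, so the video is 4558.00 × 2848.75.
The 1:1 canvas is height-limited in 1916×958, giving 958.00 × 958.00; scale factor 0.2102.
So the video's height is 2848.75 × 0.2102 ≈ 598.75.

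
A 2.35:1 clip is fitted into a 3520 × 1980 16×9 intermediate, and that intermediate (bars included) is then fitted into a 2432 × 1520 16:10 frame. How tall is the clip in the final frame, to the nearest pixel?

Inside the 3520×1980 canvas the clip is width-limited at 3520.00 × 1497.87.
Second fit — the 16×9 canvas into 2432×1520 spans the width: 2432.00 × 1368.00 (×0.6909 from 3520×1980).
So the clip's height is 1497.87 × 0.6909 ≈ 1034.89.

1035 px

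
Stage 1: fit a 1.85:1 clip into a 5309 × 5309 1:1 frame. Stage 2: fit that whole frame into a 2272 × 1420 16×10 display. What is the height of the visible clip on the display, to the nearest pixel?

First fit — 1.85:1 into 5309×5309 spans the width: 5309.00 × 2869.73.
The 1:1 canvas is height-limited in 2272×1420, giving 1420.00 × 1420.00; scale factor 0.2675.
The clip scales with it: height 2869.73 × 0.2675 ≈ 767.57.

768 px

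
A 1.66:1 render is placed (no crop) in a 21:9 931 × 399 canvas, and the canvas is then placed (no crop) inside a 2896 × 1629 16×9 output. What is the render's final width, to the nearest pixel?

2060 px

1.66:1 in 931×399: fills the height, so the render is 662.34 × 399.00.
21:9 in 2896×1629: fills the width, so the intermediate becomes 2896.00 × 1241.14 — a scale of ×3.1106.
Applying the same ×3.1106: 662.34 → 2060.30.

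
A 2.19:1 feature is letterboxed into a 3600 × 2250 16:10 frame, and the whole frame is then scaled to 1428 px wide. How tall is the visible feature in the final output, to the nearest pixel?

Fitted into 3600×2250, the feature spans the width; its height is 3600 / 2.190 ≈ 1643.84 px.
Resizing to 1428 px wide multiplies everything by 0.3967: 1643.84 → 652.05 px.

652 px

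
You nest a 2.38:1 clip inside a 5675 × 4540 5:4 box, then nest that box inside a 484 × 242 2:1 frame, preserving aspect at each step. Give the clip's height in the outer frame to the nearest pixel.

First fit — 2.38:1 into 5675×4540 spans the width: 5675.00 × 2384.45.
5:4 in 484×242: fills the height, so the intermediate becomes 302.50 × 242.00 — a scale of ×0.0533.
The clip scales with it: height 2384.45 × 0.0533 ≈ 127.10.

127 px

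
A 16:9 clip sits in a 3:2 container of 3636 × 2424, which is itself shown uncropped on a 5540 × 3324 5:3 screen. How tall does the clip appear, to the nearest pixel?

Inside the 3636×2424 canvas the clip is width-limited at 3636.00 × 2045.25.
The 3:2 canvas is height-limited in 5540×3324, giving 4986.00 × 3324.00; scale factor 1.3713.
Applying the same ×1.3713: 2045.25 → 2804.62.

2805 px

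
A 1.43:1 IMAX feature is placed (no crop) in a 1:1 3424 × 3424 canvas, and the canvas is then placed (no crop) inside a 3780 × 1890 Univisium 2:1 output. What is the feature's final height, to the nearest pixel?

Inside the 3424×3424 canvas the feature is width-limited at 3424.00 × 2394.41.
Second fit — the 1:1 canvas into 3780×1890 spans the height: 1890.00 × 1890.00 (×0.5520 from 3424×3424).
Applying the same ×0.5520: 2394.41 → 1321.68.

1322 px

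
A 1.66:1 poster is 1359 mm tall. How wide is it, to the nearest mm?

2256 mm

Width = 1359 × 1.660 = 2255.94.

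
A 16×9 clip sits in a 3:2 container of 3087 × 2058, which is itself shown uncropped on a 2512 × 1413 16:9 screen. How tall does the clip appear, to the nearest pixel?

1192 px

First fit — 16×9 into 3087×2058 spans the width: 3087.00 × 1736.44.
3:2 in 2512×1413: fills the height, so the intermediate becomes 2119.50 × 1413.00 — a scale of ×0.6866.
Applying the same ×0.6866: 1736.44 → 1192.22.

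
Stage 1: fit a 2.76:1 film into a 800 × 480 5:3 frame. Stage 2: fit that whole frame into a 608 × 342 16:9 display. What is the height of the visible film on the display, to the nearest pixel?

207 px

First fit — 2.76:1 into 800×480 spans the width: 800.00 × 289.86.
Second fit — the 5:3 canvas into 608×342 spans the height: 570.00 × 342.00 (×0.7125 from 800×480).
So the film's height is 289.86 × 0.7125 ≈ 206.52.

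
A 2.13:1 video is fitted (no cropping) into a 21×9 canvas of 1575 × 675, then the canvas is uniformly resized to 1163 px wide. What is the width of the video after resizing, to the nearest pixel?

1062 px

At 1575×675 the video is height-limited, so width = 675 × 2.130 ≈ 1437.75 px.
Scaling 1575 → 1163 is ×0.7384, so the width becomes 1437.75 × 0.7384 ≈ 1061.65 px.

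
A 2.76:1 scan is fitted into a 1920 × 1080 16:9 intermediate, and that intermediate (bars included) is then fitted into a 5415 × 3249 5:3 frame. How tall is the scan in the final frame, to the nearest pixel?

1962 px

2.76:1 in 1920×1080: fills the width, so the scan is 1920.00 × 695.65.
16:9 in 5415×3249: fills the width, so the intermediate becomes 5415.00 × 3045.94 — a scale of ×2.8203.
The scan scales with it: height 695.65 × 2.8203 ≈ 1961.96.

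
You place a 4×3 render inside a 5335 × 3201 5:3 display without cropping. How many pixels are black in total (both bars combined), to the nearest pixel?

3415467 pixels

4×3 (1.333) < 5:3 (1.667), so the render fills the height.
The render is 3201 × 4/3 ≈ 4268.0000 px wide.
Black = 5335 − 4268.0000 = 1067.0000 px.
Bar area = 1067.0000 × 3201 ≈ 3415467 px.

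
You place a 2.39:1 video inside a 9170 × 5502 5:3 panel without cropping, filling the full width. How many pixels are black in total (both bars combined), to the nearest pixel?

15269700 pixels

Content height = 9170 / 2.390 ≈ 3836.8201 px.
Black = 5502 − 3836.8201 = 1665.1799 px.
Across the 9170-px span: 1665.1799 × 9170 ≈ 15269700 px.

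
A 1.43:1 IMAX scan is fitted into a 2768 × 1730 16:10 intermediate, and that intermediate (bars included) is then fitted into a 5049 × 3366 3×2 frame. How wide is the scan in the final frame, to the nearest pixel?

First fit — 1.43:1 IMAX into 2768×1730 spans the height: 2473.90 × 1730.00.
The 16:10 canvas is width-limited in 5049×3366, giving 5049.00 × 3155.62; scale factor 1.8241.
Applying the same ×1.8241: 2473.90 → 4512.54.

4513 px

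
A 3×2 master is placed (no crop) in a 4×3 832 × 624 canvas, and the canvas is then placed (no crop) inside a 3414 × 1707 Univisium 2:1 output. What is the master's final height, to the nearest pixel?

3×2 in 832×624: fills the width, so the master is 832.00 × 554.67.
Second fit — the 4×3 canvas into 3414×1707 spans the height: 2276.00 × 1707.00 (×2.7356 from 832×624).
So the master's height is 554.67 × 2.7356 ≈ 1517.33.

1517 px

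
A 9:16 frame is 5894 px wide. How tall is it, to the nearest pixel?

10478 px

5894·16/9 = 10478.22.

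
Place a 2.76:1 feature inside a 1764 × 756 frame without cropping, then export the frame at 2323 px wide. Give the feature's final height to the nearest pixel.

842 px

Fitted into 1764×756, the feature spans the width; its height is 1764 / 2.760 ≈ 639.13 px.
The frame scales by 2323/1764 = 1.3169; 639.13 × 1.3169 ≈ 841.67 px.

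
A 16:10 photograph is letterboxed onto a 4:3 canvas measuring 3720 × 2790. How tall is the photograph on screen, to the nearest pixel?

2325 px

Since 1.600 > 1.333, the photograph is width-limited.
Content height = 3720 × 10/16 ≈ 2325.00 px.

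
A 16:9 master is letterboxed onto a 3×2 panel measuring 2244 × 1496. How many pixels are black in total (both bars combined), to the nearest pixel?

524535 pixels

Since 1.778 > 1.500, the master is width-limited.
Content height = 2244 × 9/16 ≈ 1262.2500 px.
Black = 1496 − 1262.2500 = 233.7500 px.
Across the 2244-px span: 233.7500 × 2244 ≈ 524535 px.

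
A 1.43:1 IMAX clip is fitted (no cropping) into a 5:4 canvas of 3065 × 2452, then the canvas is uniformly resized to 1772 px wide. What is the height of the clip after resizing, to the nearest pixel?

1239 px

At 3065×2452 the clip is width-limited, so height = 3065 / 1.430 ≈ 2143.36 px.
Scaling 3065 → 1772 is ×0.5781, so the height becomes 2143.36 × 0.5781 ≈ 1239.16 px.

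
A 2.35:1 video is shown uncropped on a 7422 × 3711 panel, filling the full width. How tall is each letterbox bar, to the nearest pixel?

276 px

The video is 7422 / 2.350 ≈ 3158.30 px tall.
3711 − 3158.30 = 552.70 px of bars (276.35 each).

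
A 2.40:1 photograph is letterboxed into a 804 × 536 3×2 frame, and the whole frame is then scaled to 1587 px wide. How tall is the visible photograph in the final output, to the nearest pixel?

Fitted into 804×536, the photograph spans the width; its height is 804 / 2.400 ≈ 335.00 px.
The frame scales by 1587/804 = 1.9739; 335.00 × 1.9739 ≈ 661.25 px.

661 px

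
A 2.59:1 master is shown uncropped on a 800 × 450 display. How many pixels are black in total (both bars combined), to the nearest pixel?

112896 pixels

2.59:1 (2.590) > 16:9 (1.778), so the master fills the width.
The master is 800 / 2.590 ≈ 308.8803 px tall.
Leftover height: 450 − 308.8803 = 141.1197 px.
Across the 800-px span: 141.1197 × 800 ≈ 112896 px.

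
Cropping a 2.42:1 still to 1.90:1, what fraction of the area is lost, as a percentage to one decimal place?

The height stays; only width is cut (since 1.90:1 is narrower than 2.42:1).
Area ratio = (1.900)/(2.420) = 78.51%; the remaining 21.49% is cropped out.

21.5%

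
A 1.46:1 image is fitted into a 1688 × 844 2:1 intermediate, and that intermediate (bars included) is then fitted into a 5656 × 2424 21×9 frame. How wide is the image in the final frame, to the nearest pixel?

1.46:1 in 1688×844: fills the height, so the image is 1232.24 × 844.00.
2:1 in 5656×2424: fills the height, so the intermediate becomes 4848.00 × 2424.00 — a scale of ×2.8720.
Applying the same ×2.8720: 1232.24 → 3539.04.

3539 px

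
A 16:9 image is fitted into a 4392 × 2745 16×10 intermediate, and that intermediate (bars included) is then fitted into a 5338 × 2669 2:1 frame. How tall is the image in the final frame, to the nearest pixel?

Inside the 4392×2745 canvas the image is width-limited at 4392.00 × 2470.50.
Second fit — the 16×10 canvas into 5338×2669 spans the height: 4270.40 × 2669.00 (×0.9723 from 4392×2745).
Applying the same ×0.9723: 2470.50 → 2402.10.

2402 px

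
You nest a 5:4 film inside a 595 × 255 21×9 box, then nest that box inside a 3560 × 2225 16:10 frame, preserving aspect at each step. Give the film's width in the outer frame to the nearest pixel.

5:4 in 595×255: fills the height, so the film is 318.75 × 255.00.
21×9 in 3560×2225: fills the width, so the intermediate becomes 3560.00 × 1525.71 — a scale of ×5.9832.
So the film's width is 318.75 × 5.9832 ≈ 1907.14.

1907 px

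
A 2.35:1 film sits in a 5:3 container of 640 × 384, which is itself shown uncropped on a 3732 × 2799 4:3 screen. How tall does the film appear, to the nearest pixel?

1588 px

Inside the 640×384 canvas the film is width-limited at 640.00 × 272.34.
The 5:3 canvas is width-limited in 3732×2799, giving 3732.00 × 2239.20; scale factor 5.8312.
Applying the same ×5.8312: 272.34 → 1588.09.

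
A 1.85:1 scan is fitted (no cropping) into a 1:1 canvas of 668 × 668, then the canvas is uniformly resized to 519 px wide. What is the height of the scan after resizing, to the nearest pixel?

281 px

Fitted into 668×668, the scan spans the width; its height is 668 / 1.850 ≈ 361.08 px.
The frame scales by 519/668 = 0.7769; 361.08 × 0.7769 ≈ 280.54 px.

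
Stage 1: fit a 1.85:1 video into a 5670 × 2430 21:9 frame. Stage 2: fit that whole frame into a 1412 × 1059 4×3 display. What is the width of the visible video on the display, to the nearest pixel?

1.85:1 in 5670×2430: fills the height, so the video is 4495.50 × 2430.00.
Second fit — the 21:9 canvas into 1412×1059 spans the width: 1412.00 × 605.14 (×0.2490 from 5670×2430).
Applying the same ×0.2490: 4495.50 → 1119.51.

1120 px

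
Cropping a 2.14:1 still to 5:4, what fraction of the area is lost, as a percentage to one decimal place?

Going from 2.14:1 to 5:4 means cutting width while keeping height.
Area ratio = (1.250)/(2.140) = 58.41%; the remaining 41.59% is cropped out.

41.6%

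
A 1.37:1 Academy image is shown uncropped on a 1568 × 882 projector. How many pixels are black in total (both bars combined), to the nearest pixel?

317220 pixels

Since 1.370 < 1.778, the image is height-limited.
Content width = 882 × 1.370 ≈ 1208.3400 px.
Leftover width: 1568 − 1208.3400 = 359.6600 px.
Bar area = 359.6600 × 882 ≈ 317220 px.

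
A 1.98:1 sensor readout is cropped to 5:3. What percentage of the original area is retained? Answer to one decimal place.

84.2%

5:3 is narrower than 1.98:1, so the crop keeps the full height and trims the width.
(1.667)/(1.980) ≈ 0.842 of the area survives.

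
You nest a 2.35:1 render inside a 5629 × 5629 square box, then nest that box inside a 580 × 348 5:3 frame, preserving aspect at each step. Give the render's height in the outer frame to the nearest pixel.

148 px

First fit — 2.35:1 into 5629×5629 spans the width: 5629.00 × 2395.32.
The square canvas is height-limited in 580×348, giving 348.00 × 348.00; scale factor 0.0618.
The render scales with it: height 2395.32 × 0.0618 ≈ 148.09.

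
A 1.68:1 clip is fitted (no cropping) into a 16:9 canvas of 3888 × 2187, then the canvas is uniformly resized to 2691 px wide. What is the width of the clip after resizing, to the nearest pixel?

At 3888×2187 the clip is height-limited, so width = 2187 × 1.680 ≈ 3674.16 px.
The frame scales by 2691/3888 = 0.6921; 3674.16 × 0.6921 ≈ 2542.99 px.

2543 px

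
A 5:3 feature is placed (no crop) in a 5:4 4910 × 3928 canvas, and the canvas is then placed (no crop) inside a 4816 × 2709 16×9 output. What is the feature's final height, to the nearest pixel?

Inside the 4910×3928 canvas the feature is width-limited at 4910.00 × 2946.00.
5:4 in 4816×2709: fills the height, so the intermediate becomes 3386.25 × 2709.00 — a scale of ×0.6897.
Applying the same ×0.6897: 2946.00 → 2031.75.

2032 px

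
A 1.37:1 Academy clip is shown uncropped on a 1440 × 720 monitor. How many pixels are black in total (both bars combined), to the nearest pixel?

Since 1.370 < 2.000, the clip is height-limited.
Content width = 720 × 1.370 ≈ 986.4000 px.
Leftover width: 1440 − 986.4000 = 453.6000 px.
That's 453.6000 × 720 ≈ 326592 black pixels.

326592 pixels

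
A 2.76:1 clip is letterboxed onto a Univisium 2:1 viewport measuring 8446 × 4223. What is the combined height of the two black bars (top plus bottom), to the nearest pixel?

2.76:1 is wider than Univisium 2:1, so it spans the full width.
The clip is 8446 / 2.760 ≈ 3060.14 px tall.
Black = 4223 − 3060.14 = 1162.86 px.

1163 px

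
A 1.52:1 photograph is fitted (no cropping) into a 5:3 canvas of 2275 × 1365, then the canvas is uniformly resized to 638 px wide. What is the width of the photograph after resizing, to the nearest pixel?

582 px

In the 2275×1365 frame the photograph fills the height: width = 1365 × 1.520 ≈ 2074.80 px.
Resizing to 638 px wide multiplies everything by 0.2804: 2074.80 → 581.86 px.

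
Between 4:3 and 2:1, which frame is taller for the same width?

4:3

4:3 = 1.333 and 2; 2 > 1.333. The smaller width-to-height ratio is the taller frame.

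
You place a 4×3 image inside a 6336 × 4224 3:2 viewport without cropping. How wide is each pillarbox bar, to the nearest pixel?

352 px

4×3 (1.333) < 3:2 (1.500), so the image fills the height.
Content width = 4224 × 4/3 ≈ 5632.00 px.
Black = 6336 − 5632.00 = 704.00 px, or 352.00 per bar.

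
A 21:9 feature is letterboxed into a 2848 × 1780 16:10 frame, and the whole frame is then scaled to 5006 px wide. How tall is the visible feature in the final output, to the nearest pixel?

At 2848×1780 the feature is width-limited, so height = 2848 × 9/21 ≈ 1220.57 px.
Scaling 2848 → 5006 is ×1.7577, so the height becomes 1220.57 × 1.7577 ≈ 2145.43 px.

2145 px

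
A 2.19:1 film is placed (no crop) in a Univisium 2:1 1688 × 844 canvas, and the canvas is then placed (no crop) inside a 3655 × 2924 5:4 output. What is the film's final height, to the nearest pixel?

1669 px

2.19:1 in 1688×844: fills the width, so the film is 1688.00 × 770.78.
Univisium 2:1 in 3655×2924: fills the width, so the intermediate becomes 3655.00 × 1827.50 — a scale of ×2.1653.
So the film's height is 770.78 × 2.1653 ≈ 1668.95.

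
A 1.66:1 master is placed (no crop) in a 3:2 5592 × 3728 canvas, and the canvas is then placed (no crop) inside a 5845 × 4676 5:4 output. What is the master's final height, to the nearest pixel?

Inside the 5592×3728 canvas the master is width-limited at 5592.00 × 3368.67.
Second fit — the 3:2 canvas into 5845×4676 spans the width: 5845.00 × 3896.67 (×1.0452 from 5592×3728).
The master scales with it: height 3368.67 × 1.0452 ≈ 3521.08.

3521 px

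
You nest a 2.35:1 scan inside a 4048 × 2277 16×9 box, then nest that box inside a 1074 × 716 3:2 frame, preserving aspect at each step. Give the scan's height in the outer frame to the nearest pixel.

2.35:1 in 4048×2277: fills the width, so the scan is 4048.00 × 1722.55.
The 16×9 canvas is width-limited in 1074×716, giving 1074.00 × 604.12; scale factor 0.2653.
So the scan's height is 1722.55 × 0.2653 ≈ 457.02.

457 px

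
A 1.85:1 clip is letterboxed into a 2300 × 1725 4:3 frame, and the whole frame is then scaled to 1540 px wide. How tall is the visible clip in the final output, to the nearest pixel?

At 2300×1725 the clip is width-limited, so height = 2300 / 1.850 ≈ 1243.24 px.
Scaling 2300 → 1540 is ×0.6696, so the height becomes 1243.24 × 0.6696 ≈ 832.43 px.

832 px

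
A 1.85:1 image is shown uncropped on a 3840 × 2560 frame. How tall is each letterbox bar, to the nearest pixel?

242 px

1.85:1 is wider than 3×2, so it spans the full width.
Content height = 3840 / 1.850 ≈ 2075.68 px.
Black = 2560 − 2075.68 = 484.32 px, or 242.16 per bar.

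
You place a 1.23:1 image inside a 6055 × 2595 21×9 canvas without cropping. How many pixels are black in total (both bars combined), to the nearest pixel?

7429874 pixels

1.23:1 is narrower than 21×9, so it spans the full height.
The image is 2595 × 1.230 ≈ 3191.8500 px wide.
6055 − 3191.8500 = 2863.1500 px of bars.
Across the 2595-px span: 2863.1500 × 2595 ≈ 7429874 px.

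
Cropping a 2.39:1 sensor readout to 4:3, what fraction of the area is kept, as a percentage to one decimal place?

55.8%

4:3 is narrower than 2.39:1, so the crop keeps the full height and trims the width.
(1.333)/(2.390) ≈ 0.558 of the area survives.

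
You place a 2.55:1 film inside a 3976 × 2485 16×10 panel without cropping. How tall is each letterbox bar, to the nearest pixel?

463 px

2.55:1 is wider than 16×10, so it spans the full width.
That makes the image 1559.22 px tall (3976 / 2.550).
Black = 2485 − 1559.22 = 925.78 px, or 462.89 per bar.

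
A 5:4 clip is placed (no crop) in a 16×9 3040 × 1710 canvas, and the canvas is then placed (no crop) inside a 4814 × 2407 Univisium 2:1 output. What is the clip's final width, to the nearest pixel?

3009 px

First fit — 5:4 into 3040×1710 spans the height: 2137.50 × 1710.00.
Second fit — the 16×9 canvas into 4814×2407 spans the height: 4279.11 × 2407.00 (×1.4076 from 3040×1710).
Applying the same ×1.4076: 2137.50 → 3008.75.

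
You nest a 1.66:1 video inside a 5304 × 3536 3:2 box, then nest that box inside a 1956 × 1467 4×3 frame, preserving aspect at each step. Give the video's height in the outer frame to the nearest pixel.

1178 px

Inside the 5304×3536 canvas the video is width-limited at 5304.00 × 3195.18.
The 3:2 canvas is width-limited in 1956×1467, giving 1956.00 × 1304.00; scale factor 0.3688.
So the video's height is 3195.18 × 0.3688 ≈ 1178.31.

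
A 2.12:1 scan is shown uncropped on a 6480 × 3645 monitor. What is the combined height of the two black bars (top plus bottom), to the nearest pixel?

588 px

2.12:1 (2.120) > 16×9 (1.778), so the scan fills the width.
Content height = 6480 / 2.120 ≈ 3056.60 px.
3645 − 3056.60 = 588.40 px of bars.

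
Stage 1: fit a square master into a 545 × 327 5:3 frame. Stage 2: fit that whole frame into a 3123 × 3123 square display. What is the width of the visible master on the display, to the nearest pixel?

1874 px

Inside the 545×327 canvas the master is height-limited at 327.00 × 327.00.
Second fit — the 5:3 canvas into 3123×3123 spans the width: 3123.00 × 1873.80 (×5.7303 from 545×327).
So the master's width is 327.00 × 5.7303 ≈ 1873.80.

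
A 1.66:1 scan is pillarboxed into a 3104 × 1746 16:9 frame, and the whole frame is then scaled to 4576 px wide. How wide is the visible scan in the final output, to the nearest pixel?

At 3104×1746 the scan is height-limited, so width = 1746 × 1.660 ≈ 2898.36 px.
Resizing to 4576 px wide multiplies everything by 1.4742: 2898.36 → 4272.84 px.

4273 px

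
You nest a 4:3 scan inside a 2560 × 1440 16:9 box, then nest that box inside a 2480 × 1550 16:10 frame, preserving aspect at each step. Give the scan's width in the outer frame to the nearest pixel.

Inside the 2560×1440 canvas the scan is height-limited at 1920.00 × 1440.00.
Second fit — the 16:9 canvas into 2480×1550 spans the width: 2480.00 × 1395.00 (×0.9688 from 2560×1440).
So the scan's width is 1920.00 × 0.9688 ≈ 1860.00.

1860 px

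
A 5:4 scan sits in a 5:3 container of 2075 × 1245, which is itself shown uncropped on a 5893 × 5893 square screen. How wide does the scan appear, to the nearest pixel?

4420 px

First fit — 5:4 into 2075×1245 spans the height: 1556.25 × 1245.00.
Second fit — the 5:3 canvas into 5893×5893 spans the width: 5893.00 × 3535.80 (×2.8400 from 2075×1245).
Applying the same ×2.8400: 1556.25 → 4419.75.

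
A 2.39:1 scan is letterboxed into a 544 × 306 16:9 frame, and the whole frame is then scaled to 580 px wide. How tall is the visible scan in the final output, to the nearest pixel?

243 px

At 544×306 the scan is width-limited, so height = 544 / 2.390 ≈ 227.62 px.
Resizing to 580 px wide multiplies everything by 1.0662: 227.62 → 242.68 px.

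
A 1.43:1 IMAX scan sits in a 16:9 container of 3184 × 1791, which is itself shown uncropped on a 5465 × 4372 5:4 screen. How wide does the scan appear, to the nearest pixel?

4396 px

First fit — 1.43:1 IMAX into 3184×1791 spans the height: 2561.13 × 1791.00.
The 16:9 canvas is width-limited in 5465×4372, giving 5465.00 × 3074.06; scale factor 1.7164.
So the scan's width is 2561.13 × 1.7164 ≈ 4395.91.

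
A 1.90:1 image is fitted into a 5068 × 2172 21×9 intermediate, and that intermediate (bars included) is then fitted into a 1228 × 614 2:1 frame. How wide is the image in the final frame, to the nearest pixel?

1000 px

1.90:1 in 5068×2172: fills the height, so the image is 4126.80 × 2172.00.
21×9 in 1228×614: fills the width, so the intermediate becomes 1228.00 × 526.29 — a scale of ×0.2423.
Applying the same ×0.2423: 4126.80 → 999.94.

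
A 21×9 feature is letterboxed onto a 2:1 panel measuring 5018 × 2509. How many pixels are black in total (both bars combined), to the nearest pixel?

21×9 (2.333) > 2:1 (2.000), so the feature fills the width.
The feature is 5018 × 9/21 ≈ 2150.5714 px tall.
Leftover height: 2509 − 2150.5714 = 358.4286 px.
Across the 5018-px span: 358.4286 × 5018 ≈ 1798595 px.

1798595 pixels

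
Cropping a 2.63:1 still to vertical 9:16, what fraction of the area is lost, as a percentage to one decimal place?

78.6%

vertical 9:16 is narrower than 2.63:1, so the crop keeps the full height and trims the width.
Fraction kept = (0.562)/(2.630) ≈ 21.39%, so 78.61% is lost.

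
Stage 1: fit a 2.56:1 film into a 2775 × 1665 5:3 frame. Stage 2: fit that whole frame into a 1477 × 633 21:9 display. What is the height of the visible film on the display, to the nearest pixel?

First fit — 2.56:1 into 2775×1665 spans the width: 2775.00 × 1083.98.
The 5:3 canvas is height-limited in 1477×633, giving 1055.00 × 633.00; scale factor 0.3802.
Applying the same ×0.3802: 1083.98 → 412.11.

412 px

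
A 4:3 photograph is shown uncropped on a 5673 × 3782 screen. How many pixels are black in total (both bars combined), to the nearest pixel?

2383921 pixels

4:3 (1.333) < 3:2 (1.500), so the photograph fills the height.
The photograph is 3782 × 4/3 ≈ 5042.6667 px wide.
5673 − 5042.6667 = 630.3333 px of bars.
Across the 3782-px span: 630.3333 × 3782 ≈ 2383921 px.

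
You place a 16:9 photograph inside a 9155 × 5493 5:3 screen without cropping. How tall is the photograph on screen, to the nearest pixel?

16:9 is wider than 5:3, so it spans the full width.
The photograph is 9155 × 9/16 ≈ 5149.69 px tall.

5150 px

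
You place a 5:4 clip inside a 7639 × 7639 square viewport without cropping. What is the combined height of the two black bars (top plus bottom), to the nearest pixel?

5:4 is wider than square, so it spans the full width.
Content height = 7639 × 4/5 ≈ 6111.20 px.
Black = 7639 − 6111.20 = 1527.80 px.

1528 px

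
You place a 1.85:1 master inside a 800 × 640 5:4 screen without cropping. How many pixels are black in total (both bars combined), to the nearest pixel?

1.85:1 is wider than 5:4, so it spans the full width.
Content height = 800 / 1.850 ≈ 432.4324 px.
Black = 640 − 432.4324 = 207.5676 px.
That's 207.5676 × 800 ≈ 166054 black pixels.

166054 pixels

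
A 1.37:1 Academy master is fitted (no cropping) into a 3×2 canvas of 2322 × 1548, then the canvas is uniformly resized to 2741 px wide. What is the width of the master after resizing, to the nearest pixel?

In the 2322×1548 frame the master fills the height: width = 1548 × 1.370 ≈ 2120.76 px.
Scaling 2322 → 2741 is ×1.1804, so the width becomes 2120.76 × 1.1804 ≈ 2503.45 px.

2503 px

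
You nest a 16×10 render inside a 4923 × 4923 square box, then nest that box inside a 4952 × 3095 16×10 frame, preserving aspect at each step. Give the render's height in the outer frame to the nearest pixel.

1934 px

Inside the 4923×4923 canvas the render is width-limited at 4923.00 × 3076.88.
Second fit — the square canvas into 4952×3095 spans the height: 3095.00 × 3095.00 (×0.6287 from 4923×4923).
Applying the same ×0.6287: 3076.88 → 1934.38.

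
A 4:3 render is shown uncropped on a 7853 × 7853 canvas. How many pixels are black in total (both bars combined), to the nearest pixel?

4:3 is wider than square, so it spans the full width.
Content height = 7853 × 3/4 ≈ 5889.7500 px.
Leftover height: 7853 − 5889.7500 = 1963.2500 px.
Bar area = 1963.2500 × 7853 ≈ 15417402 px.

15417402 pixels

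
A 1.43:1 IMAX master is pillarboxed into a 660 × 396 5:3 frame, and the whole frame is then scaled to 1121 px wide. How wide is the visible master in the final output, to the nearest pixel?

Fitted into 660×396, the master spans the height; its width is 396 × 1.430 ≈ 566.28 px.
The frame scales by 1121/660 = 1.6985; 566.28 × 1.6985 ≈ 961.82 px.

962 px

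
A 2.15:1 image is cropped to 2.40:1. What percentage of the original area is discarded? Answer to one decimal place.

2.40:1 is wider than 2.15:1, so the crop keeps the full width and trims the height.
Fraction kept = (2.150)/(2.400) ≈ 89.58%, so 10.42% is lost.

10.4%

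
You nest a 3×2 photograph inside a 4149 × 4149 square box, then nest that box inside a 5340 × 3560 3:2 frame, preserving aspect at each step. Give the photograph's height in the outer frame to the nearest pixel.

Inside the 4149×4149 canvas the photograph is width-limited at 4149.00 × 2766.00.
The square canvas is height-limited in 5340×3560, giving 3560.00 × 3560.00; scale factor 0.8580.
The photograph scales with it: height 2766.00 × 0.8580 ≈ 2373.33.

2373 px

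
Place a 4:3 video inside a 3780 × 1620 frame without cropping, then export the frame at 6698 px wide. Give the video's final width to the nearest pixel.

3827 px

Fitted into 3780×1620, the video spans the height; its width is 1620 × 4/3 ≈ 2160.00 px.
The frame scales by 6698/3780 = 1.7720; 2160.00 × 1.7720 ≈ 3827.43 px.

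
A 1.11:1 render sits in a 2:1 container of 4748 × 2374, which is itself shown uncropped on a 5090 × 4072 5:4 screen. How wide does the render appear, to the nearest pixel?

Inside the 4748×2374 canvas the render is height-limited at 2635.14 × 2374.00.
The 2:1 canvas is width-limited in 5090×4072, giving 5090.00 × 2545.00; scale factor 1.0720.
Applying the same ×1.0720: 2635.14 → 2824.95.

2825 px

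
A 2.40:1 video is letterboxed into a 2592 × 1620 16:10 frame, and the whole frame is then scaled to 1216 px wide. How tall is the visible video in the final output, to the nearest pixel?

In the 2592×1620 frame the video fills the width: height = 2592 / 2.400 ≈ 1080.00 px.
Scaling 2592 → 1216 is ×0.4691, so the height becomes 1080.00 × 0.4691 ≈ 506.67 px.

507 px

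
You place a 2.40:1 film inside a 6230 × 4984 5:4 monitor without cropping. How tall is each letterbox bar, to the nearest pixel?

Since 2.400 > 1.250, the film is width-limited.
The film is 6230 / 2.400 ≈ 2595.83 px tall.
Black = 4984 − 2595.83 = 2388.17 px, or 1194.08 per bar.

1194 px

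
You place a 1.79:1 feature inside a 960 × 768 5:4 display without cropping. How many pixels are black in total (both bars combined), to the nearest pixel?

Since 1.790 > 1.250, the feature is width-limited.
Content height = 960 / 1.790 ≈ 536.3128 px.
768 − 536.3128 = 231.6872 px of bars.
That's 231.6872 × 960 ≈ 222420 black pixels.

222420 pixels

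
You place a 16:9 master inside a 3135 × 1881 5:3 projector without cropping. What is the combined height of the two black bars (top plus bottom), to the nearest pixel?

118 px

Since 1.778 > 1.667, the master is width-limited.
Content height = 3135 × 9/16 ≈ 1763.44 px.
Black = 1881 − 1763.44 = 117.56 px.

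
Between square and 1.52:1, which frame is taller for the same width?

square = 1 and 1.52; 1.52 > 1. The smaller width-to-height ratio is the taller frame.

square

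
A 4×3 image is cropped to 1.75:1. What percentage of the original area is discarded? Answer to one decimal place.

The width stays; only height is cut (since 1.75:1 is wider than 4×3).
(1.333)/(1.750) ≈ 0.762 of the area survives, leaving 23.81% discarded.

23.8%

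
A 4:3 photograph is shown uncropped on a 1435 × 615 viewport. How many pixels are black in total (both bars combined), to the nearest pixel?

4:3 is narrower than 21×9, so it spans the full height.
Content width = 615 × 4/3 ≈ 820.0000 px.
Leftover width: 1435 − 820.0000 = 615.0000 px.
That's 615.0000 × 615 ≈ 378225 black pixels.

378225 pixels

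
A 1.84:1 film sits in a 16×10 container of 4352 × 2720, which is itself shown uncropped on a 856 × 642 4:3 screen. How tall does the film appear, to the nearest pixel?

465 px

1.84:1 in 4352×2720: fills the width, so the film is 4352.00 × 2365.22.
Second fit — the 16×10 canvas into 856×642 spans the width: 856.00 × 535.00 (×0.1967 from 4352×2720).
The film scales with it: height 2365.22 × 0.1967 ≈ 465.22.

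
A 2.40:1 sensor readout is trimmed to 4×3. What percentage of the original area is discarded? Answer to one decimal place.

44.4%

4×3 is narrower than 2.40:1, so the crop keeps the full height and trims the width.
(1.333)/(2.400) ≈ 0.556 of the area survives, leaving 44.44% discarded.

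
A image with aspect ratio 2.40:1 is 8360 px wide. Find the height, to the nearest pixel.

8360 / 2.400 = 3483.33.

3483 px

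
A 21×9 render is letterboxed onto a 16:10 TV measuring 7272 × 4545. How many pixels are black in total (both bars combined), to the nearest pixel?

21×9 is wider than 16:10, so it spans the full width.
Content height = 7272 × 9/21 ≈ 3116.5714 px.
4545 − 3116.5714 = 1428.4286 px of bars.
Across the 7272-px span: 1428.4286 × 7272 ≈ 10387533 px.

10387533 pixels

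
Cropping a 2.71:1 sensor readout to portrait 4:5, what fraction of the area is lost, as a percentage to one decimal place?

70.5%

Going from 2.71:1 to portrait 4:5 means cutting width while keeping height.
(0.800)/(2.710) ≈ 0.295 of the area survives, leaving 70.48% discarded.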